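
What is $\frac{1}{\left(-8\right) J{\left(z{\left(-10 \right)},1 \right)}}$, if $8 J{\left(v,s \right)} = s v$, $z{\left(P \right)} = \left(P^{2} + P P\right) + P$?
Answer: $- \frac{1}{190} \approx -0.0052632$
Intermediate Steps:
$z{\left(P \right)} = P + 2 P^{2}$ ($z{\left(P \right)} = \left(P^{2} + P^{2}\right) + P = 2 P^{2} + P = P + 2 P^{2}$)
$J{\left(v,s \right)} = \frac{s v}{8}$
$\frac{1}{\left(-8\right) J{\left(z{\left(-10 \right)},1 \right)}} = \frac{1}{\left(-8\right) \frac{1}{8} \cdot 1 \left(- 10 \left(1 + 2 \left(-10\right)\right)\right)} = \frac{1}{\left(-8\right) \frac{1}{8} \cdot 1 \left(- 10 \left(1 - 20\right)\right)} = \frac{1}{\left(-8\right) \frac{1}{8} \cdot 1 \left(\left(-10\right) \left(-19\right)\right)} = \frac{1}{\left(-8\right) \frac{1}{8} \cdot 1 \cdot 190} = \frac{1}{\left(-8\right) \frac{95}{4}} = \frac{1}{-190} = - \frac{1}{190}$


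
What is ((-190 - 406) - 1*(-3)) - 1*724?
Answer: -1317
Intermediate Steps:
((-190 - 406) - 1*(-3)) - 1*724 = (-596 + 3) - 724 = -593 - 724 = -1317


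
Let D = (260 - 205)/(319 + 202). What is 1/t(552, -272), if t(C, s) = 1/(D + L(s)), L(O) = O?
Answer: -141657/521 ≈ -271.89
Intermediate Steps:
D = 55/521 ≈ 0.10557
t(C, s) = 1/(55/521 + s)
1/t(552, -272) = 1/(521/(55 + 521*(-272))) = 1/(521/(55 - 141712)) = 1/(521/(-141657)) = 1/(521*(-1/141657)) = 1/(-521/141657) = -141657/521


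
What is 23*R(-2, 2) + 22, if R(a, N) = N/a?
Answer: -1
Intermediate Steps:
23*R(-2, 2) + 22 = 23*(2/(-2)) + 22 = 23*(2*(-½)) + 22 = 23*(-1) + 22 = -23 + 22 = -1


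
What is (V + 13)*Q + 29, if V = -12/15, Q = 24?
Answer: 1609/5 ≈ 321.80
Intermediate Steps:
V = -⅘ (V = -12*1/15 = -⅘ ≈ -0.80000)
(V + 13)*Q + 29 = (-⅘ + 13)*24 + 29 = (61/5)*24 + 29 = 1464/5 + 29 = 1609/5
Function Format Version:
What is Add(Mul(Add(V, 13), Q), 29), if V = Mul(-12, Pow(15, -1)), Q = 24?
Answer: Rational(1609, 5) ≈ 321.80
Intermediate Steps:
V = Rational(-4, 5) (V = Mul(-12, Rational(1, 15)) = Rational(-4, 5) ≈ -0.80000)
Add(Mul(Add(V, 13), Q), 29) = Add(Mul(Add(Rational(-4, 5), 13), 24), 29) = Add(Mul(Rational(61, 5), 24), 29) = Add(Rational(1464, 5), 29) = Rational(1609, 5)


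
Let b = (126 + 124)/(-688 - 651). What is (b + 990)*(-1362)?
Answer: -1805140320/1339 ≈ -1.3481e+6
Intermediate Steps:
b = -250/1339 (b = 250/(-1339) = 250*(-1/1339) = -250/1339 ≈ -0.18671)
(b + 990)*(-1362) = (-250/1339 + 990)*(-1362) = (1325360/1339)*(-1362) = -1805140320/1339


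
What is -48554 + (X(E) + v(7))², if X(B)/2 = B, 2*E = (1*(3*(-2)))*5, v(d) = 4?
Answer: -47878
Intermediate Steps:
E = -15 (E = ((1*(3*(-2)))*5)/2 = ((1*(-6))*5)/2 = (-6*5)/2 = (½)*(-30) = -15)
X(B) = 2*B
-48554 + (X(E) + v(7))² = -48554 + (2*(-15) + 4)² = -48554 + (-30 + 4)² = -48554 + (-26)² = -48554 + 676 = -47878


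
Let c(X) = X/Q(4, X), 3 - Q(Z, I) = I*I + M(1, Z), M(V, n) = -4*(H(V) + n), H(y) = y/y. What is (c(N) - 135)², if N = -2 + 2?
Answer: 18225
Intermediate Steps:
H(y) = 1
M(V, n) = -4 - 4*n (M(V, n) = -4*(1 + n) = -4 - 4*n)
N = 0
Q(Z, I) = 7 - I² + 4*Z (Q(Z, I) = 3 - (I*I + (-4 - 4*Z)) = 3 - (I² + (-4 - 4*Z)) = 3 - (-4 + I² - 4*Z) = 3 + (4 - I² + 4*Z) = 7 - I² + 4*Z)
c(X) = X/(23 - X²) (c(X) = X/(7 - X² + 4*4) = X/(7 - X² + 16) = X/(23 - X²))
(c(N) - 135)² = (-1*0/(-23 + 0²) - 135)² = (-1*0/(-23 + 0) - 135)² = (-1*0/(-23) - 135)² = (-1*0*(-1/23) - 135)² = (0 - 135)² = (-135)² = 18225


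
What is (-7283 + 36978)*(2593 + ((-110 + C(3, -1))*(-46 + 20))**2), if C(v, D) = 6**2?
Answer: 110001237455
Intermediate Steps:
C(v, D) = 36
(-7283 + 36978)*(2593 + ((-110 + C(3, -1))*(-46 + 20))**2) = (-7283 + 36978)*(2593 + ((-110 + 36)*(-46 + 20))**2) = 29695*(2593 + (-74*(-26))**2) = 29695*(2593 + 1924**2) = 29695*(2593 + 3701776) = 29695*3704369 = 110001237455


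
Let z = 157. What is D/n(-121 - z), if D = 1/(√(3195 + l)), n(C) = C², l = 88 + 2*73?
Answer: √381/88335612 ≈ 2.2097e-7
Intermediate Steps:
l = 234 (l = 88 + 146 = 234)
D = √381/1143 (D = 1/(√(3195 + 234)) = 1/(√3429) = 1/(3*√381) = √381/1143 ≈ 0.017077)
D/n(-121 - z) = (√381/1143)/((-121 - 1*157)²) = (√381/1143)/((-121 - 157)²) = (√381/1143)/((-278)²) = (√381/1143)/77284 = (√381/1143)*(1/77284) = √381/88335612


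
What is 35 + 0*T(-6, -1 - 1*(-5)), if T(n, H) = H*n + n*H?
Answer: 35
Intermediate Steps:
T(n, H) = 2*H*n (T(n, H) = H*n + H*n = 2*H*n)
35 + 0*T(-6, -1 - 1*(-5)) = 35 + 0*(2*(-1 - 1*(-5))*(-6)) = 35 + 0*(2*(-1 + 5)*(-6)) = 35 + 0*(2*4*(-6)) = 35 + 0*(-48) = 35 + 0 = 35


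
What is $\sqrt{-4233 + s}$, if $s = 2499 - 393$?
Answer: $i \sqrt{2127} \approx 46.119 i$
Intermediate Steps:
$s = 2106$
$\sqrt{-4233 + s} = \sqrt{-4233 + 2106} = \sqrt{-2127} = i \sqrt{2127}$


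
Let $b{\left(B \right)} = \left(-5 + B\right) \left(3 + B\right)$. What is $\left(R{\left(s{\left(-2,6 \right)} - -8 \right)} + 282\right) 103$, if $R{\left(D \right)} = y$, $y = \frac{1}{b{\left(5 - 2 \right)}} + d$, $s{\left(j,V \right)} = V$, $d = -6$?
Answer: $\frac{341033}{12} \approx 28419.0$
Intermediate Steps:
$y = - \frac{73}{12}$ ($y = \frac{1}{-15 + \left(5 - 2\right)^{2} - 2 \left(5 - 2\right)} - 6 = \frac{1}{-15 + 3^{2} - 6} - 6 = \frac{1}{-15 + 9 - 6} - 6 = \frac{1}{-12} - 6 = - \frac{1}{12} - 6 = - \frac{73}{12} \approx -6.0833$)
$R{\left(D \right)} = - \frac{73}{12}$
$\left(R{\left(s{\left(-2,6 \right)} - -8 \right)} + 282\right) 103 = \left(- \frac{73}{12} + 282\right) 103 = \frac{3311}{12} \cdot 103 = \frac{341033}{12}$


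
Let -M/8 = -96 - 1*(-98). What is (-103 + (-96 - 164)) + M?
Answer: -379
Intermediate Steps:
M = -16 (M = -8*(-96 - 1*(-98)) = -8*(-96 + 98) = -8*2 = -16)
(-103 + (-96 - 164)) + M = (-103 + (-96 - 164)) - 16 = (-103 - 260) - 16 = -363 - 16 = -379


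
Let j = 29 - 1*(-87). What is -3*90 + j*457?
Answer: 52742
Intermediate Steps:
j = 116 (j = 29 + 87 = 116)
-3*90 + j*457 = -3*90 + 116*457 = -270 + 53012 = 52742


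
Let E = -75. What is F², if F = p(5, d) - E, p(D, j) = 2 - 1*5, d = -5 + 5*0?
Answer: 5184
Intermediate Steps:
d = -5 (d = -5 + 0 = -5)
p(D, j) = -3 (p(D, j) = 2 - 5 = -3)
F = 72 (F = -3 - 1*(-75) = -3 + 75 = 72)
F² = 72² = 5184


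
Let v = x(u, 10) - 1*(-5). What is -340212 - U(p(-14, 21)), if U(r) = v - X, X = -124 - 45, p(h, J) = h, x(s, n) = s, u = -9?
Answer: -340377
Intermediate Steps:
X = -169
v = -4 (v = -9 - 1*(-5) = -9 + 5 = -4)
U(r) = 165 (U(r) = -4 - 1*(-169) = -4 + 169 = 165)
-340212 - U(p(-14, 21)) = -340212 - 1*165 = -340212 - 165 = -340377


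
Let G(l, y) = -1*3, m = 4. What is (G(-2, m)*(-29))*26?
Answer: 2262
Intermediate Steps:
G(l, y) = -3
(G(-2, m)*(-29))*26 = -3*(-29)*26 = 87*26 = 2262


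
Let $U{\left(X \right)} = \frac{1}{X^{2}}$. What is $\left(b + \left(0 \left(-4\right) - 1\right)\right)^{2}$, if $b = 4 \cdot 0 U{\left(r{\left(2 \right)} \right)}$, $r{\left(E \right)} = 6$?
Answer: $1$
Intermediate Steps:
$U{\left(X \right)} = \frac{1}{X^{2}}$
$b = 0$ ($b = \frac{4 \cdot 0}{36} = 0 \cdot \frac{1}{36} = 0$)
$\left(b + \left(0 \left(-4\right) - 1\right)\right)^{2} = \left(0 + \left(0 \left(-4\right) - 1\right)\right)^{2} = \left(0 + \left(0 - 1\right)\right)^{2} = \left(0 - 1\right)^{2} = \left(-1\right)^{2} = 1$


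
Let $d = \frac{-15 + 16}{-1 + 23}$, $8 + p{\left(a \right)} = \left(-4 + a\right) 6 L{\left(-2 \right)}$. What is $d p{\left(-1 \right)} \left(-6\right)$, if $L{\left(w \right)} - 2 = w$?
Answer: $\frac{24}{11} \approx 2.1818$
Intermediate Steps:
$L{\left(w \right)} = 2 + w$
$p{\left(a \right)} = -8$ ($p{\left(a \right)} = -8 + \left(-4 + a\right) 6 \left(2 - 2\right) = -8 + \left(-24 + 6 a\right) 0 = -8 + 0 = -8$)
$d = \frac{1}{22}$ ($d = 1 \cdot \frac{1}{22} = \frac{1}{22} \approx 0.045455$)
$d p{\left(-1 \right)} \left(-6\right) = \frac{1}{22} \left(-8\right) \left(-6\right) = \left(- \frac{4}{11}\right) \left(-6\right) = \frac{24}{11}$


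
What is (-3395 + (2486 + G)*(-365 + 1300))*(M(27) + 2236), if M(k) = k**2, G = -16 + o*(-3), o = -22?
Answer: 7020423225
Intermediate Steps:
G = 50 (G = -16 - 22*(-3) = -16 + 66 = 50)
(-3395 + (2486 + G)*(-365 + 1300))*(M(27) + 2236) = (-3395 + (2486 + 50)*(-365 + 1300))*(27**2 + 2236) = (-3395 + 2536*935)*(729 + 2236) = (-3395 + 2371160)*2965 = 2367765*2965 = 7020423225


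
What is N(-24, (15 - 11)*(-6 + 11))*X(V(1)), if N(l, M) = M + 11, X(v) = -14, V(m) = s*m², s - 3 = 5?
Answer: -434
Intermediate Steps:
s = 8 (s = 3 + 5 = 8)
V(m) = 8*m²
N(l, M) = 11 + M
N(-24, (15 - 11)*(-6 + 11))*X(V(1)) = (11 + (15 - 11)*(-6 + 11))*(-14) = (11 + 4*5)*(-14) = (11 + 20)*(-14) = 31*(-14) = -434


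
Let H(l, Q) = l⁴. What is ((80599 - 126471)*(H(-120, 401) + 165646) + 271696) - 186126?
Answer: -9519616347742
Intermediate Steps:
((80599 - 126471)*(H(-120, 401) + 165646) + 271696) - 186126 = ((80599 - 126471)*((-120)⁴ + 165646) + 271696) - 186126 = (-45872*(207360000 + 165646) + 271696) - 186126 = (-45872*207525646 + 271696) - 186126 = (-9519616433312 + 271696) - 186126 = -9519616161616 - 186126 = -9519616347742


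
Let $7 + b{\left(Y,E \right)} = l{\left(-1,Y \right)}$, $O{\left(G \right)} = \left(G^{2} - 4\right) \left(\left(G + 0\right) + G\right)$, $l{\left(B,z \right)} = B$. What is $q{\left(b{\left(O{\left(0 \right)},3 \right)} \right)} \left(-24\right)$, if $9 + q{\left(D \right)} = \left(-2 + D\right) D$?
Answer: $-1704$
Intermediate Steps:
$O{\left(G \right)} = 2 G \left(-4 + G^{2}\right)$ ($O{\left(G \right)} = \left(-4 + G^{2}\right) \left(G + G\right) = \left(-4 + G^{2}\right) 2 G = 2 G \left(-4 + G^{2}\right)$)
$b{\left(Y,E \right)} = -8$ ($b{\left(Y,E \right)} = -7 - 1 = -8$)
$q{\left(D \right)} = -9 + D \left(-2 + D\right)$ ($q{\left(D \right)} = -9 + \left(-2 + D\right) D = -9 + D \left(-2 + D\right)$)
$q{\left(b{\left(O{\left(0 \right)},3 \right)} \right)} \left(-24\right) = \left(-9 + \left(-8\right)^{2} - -16\right) \left(-24\right) = \left(-9 + 64 + 16\right) \left(-24\right) = 71 \left(-24\right) = -1704$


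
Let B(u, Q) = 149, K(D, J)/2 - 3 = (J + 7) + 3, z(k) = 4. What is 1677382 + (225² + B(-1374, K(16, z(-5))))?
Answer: 1728156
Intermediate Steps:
K(D, J) = 26 + 2*J (K(D, J) = 6 + 2*((J + 7) + 3) = 6 + 2*((7 + J) + 3) = 6 + 2*(10 + J) = 6 + (20 + 2*J) = 26 + 2*J)
1677382 + (225² + B(-1374, K(16, z(-5)))) = 1677382 + (225² + 149) = 1677382 + (50625 + 149) = 1677382 + 50774 = 1728156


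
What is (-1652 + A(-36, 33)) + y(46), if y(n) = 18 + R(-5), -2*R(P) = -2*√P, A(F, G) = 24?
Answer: -1610 + I*√5 ≈ -1610.0 + 2.2361*I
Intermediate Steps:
R(P) = √P (R(P) = -(-1)*√P = √P)
y(n) = 18 + I*√5 (y(n) = 18 + √(-5) = 18 + I*√5)
(-1652 + A(-36, 33)) + y(46) = (-1652 + 24) + (18 + I*√5) = -1628 + (18 + I*√5) = -1610 + I*√5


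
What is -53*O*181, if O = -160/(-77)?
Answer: -1534880/77 ≈ -19934.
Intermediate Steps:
O = 160/77 (O = -160*(-1/77) = 160/77 ≈ 2.0779)
-53*O*181 = -53*160/77*181 = -8480/77*181 = -1534880/77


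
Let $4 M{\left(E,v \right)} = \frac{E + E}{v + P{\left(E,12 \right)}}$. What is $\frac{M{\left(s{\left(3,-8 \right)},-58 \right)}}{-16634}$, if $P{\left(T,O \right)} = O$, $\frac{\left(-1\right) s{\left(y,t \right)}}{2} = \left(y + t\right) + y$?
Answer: $\frac{1}{382582} \approx 2.6138 \cdot 10^{-6}$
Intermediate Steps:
$s{\left(y,t \right)} = - 4 y - 2 t$ ($s{\left(y,t \right)} = - 2 \left(\left(y + t\right) + y\right) = - 2 \left(\left(t + y\right) + y\right) = - 2 \left(t + 2 y\right) = - 4 y - 2 t$)
$M{\left(E,v \right)} = \frac{E}{2 \left(12 + v\right)}$ ($M{\left(E,v \right)} = \frac{\left(E + E\right) \frac{1}{v + 12}}{4} = \frac{2 E \frac{1}{12 + v}}{4} = \frac{E}{2 \left(12 + v\right)}$)
$\frac{M{\left(s{\left(3,-8 \right)},-58 \right)}}{-16634} = \frac{\frac{1}{2} \left(\left(-4\right) 3 - -16\right) \frac{1}{12 - 58}}{-16634} = \frac{-12 + 16}{2 \left(-46\right)} \left(- \frac{1}{16634}\right) = \frac{1}{2} \cdot 4 \left(- \frac{1}{46}\right) \left(- \frac{1}{16634}\right) = \left(- \frac{1}{23}\right) \left(- \frac{1}{16634}\right) = \frac{1}{382582}$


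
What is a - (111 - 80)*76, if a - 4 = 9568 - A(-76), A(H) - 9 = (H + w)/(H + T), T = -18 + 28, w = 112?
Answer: 79283/11 ≈ 7207.5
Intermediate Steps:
T = 10
A(H) = 9 + (112 + H)/(10 + H) (A(H) = 9 + (H + 112)/(H + 10) = 9 + (112 + H)/(10 + H))
a = 105199/11 (a = 4 + (9568 - 2*(101 + 5*(-76))/(10 - 76)) = 4 + (9568 - 2*(101 - 380)/(-66)) = 4 + (9568 - 2*(-1)*(-279)/66) = 4 + (9568 - 1*93/11) = 4 + (9568 - 93/11) = 4 + 105155/11 = 105199/11 ≈ 9563.5)
a - (111 - 80)*76 = 105199/11 - (111 - 80)*76 = 105199/11 - 31*76 = 105199/11 - 1*2356 = 105199/11 - 2356 = 79283/11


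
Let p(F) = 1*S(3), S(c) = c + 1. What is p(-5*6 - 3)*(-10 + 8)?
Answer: -8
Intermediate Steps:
S(c) = 1 + c
p(F) = 4 (p(F) = 1*(1 + 3) = 1*4 = 4)
p(-5*6 - 3)*(-10 + 8) = 4*(-10 + 8) = 4*(-2) = -8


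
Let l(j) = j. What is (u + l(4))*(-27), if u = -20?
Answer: 432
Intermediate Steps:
(u + l(4))*(-27) = (-20 + 4)*(-27) = -16*(-27) = 432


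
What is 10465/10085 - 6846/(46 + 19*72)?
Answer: -774920/203717 ≈ -3.8039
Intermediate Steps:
10465/10085 - 6846/(46 + 19*72) = 10465*(1/10085) - 6846/(46 + 1368) = 2093/2017 - 6846/1414 = 2093/2017 - 6846*1/1414 = 2093/2017 - 489/101 = -774920/203717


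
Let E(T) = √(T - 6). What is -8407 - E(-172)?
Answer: -8407 - I*√178 ≈ -8407.0 - 13.342*I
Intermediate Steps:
E(T) = √(-6 + T)
-8407 - E(-172) = -8407 - √(-6 - 172) = -8407 - √(-178) = -8407 - I*√178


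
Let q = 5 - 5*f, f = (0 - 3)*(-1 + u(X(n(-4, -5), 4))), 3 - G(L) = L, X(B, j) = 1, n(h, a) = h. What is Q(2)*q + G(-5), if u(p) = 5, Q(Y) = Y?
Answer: 138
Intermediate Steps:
G(L) = 3 - L
f = -12 (f = (0 - 3)*(-1 + 5) = -3*4 = -12)
q = 65 (q = 5 - 5*(-12) = 5 + 60 = 65)
Q(2)*q + G(-5) = 2*65 + (3 - 1*(-5)) = 130 + (3 + 5) = 130 + 8 = 138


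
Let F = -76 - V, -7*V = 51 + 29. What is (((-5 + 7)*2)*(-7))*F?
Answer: 1808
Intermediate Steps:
V = -80/7 (V = -(51 + 29)/7 = -1/7*80 = -80/7 ≈ -11.429)
F = -452/7 (F = -76 - 1*(-80/7) = -76 + 80/7 = -452/7 ≈ -64.571)
(((-5 + 7)*2)*(-7))*F = (((-5 + 7)*2)*(-7))*(-452/7) = ((2*2)*(-7))*(-452/7) = (4*(-7))*(-452/7) = -28*(-452/7) = 1808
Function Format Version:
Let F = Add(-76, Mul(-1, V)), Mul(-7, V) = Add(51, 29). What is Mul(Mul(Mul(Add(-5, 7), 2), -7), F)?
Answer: 1808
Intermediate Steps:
V = Rational(-80, 7) (V = Mul(Rational(-1, 7), Add(51, 29)) = Mul(Rational(-1, 7), 80) = Rational(-80, 7) ≈ -11.429)
F = Rational(-452, 7) (F = Add(-76, Mul(-1, Rational(-80, 7))) = Add(-76, Rational(80, 7)) = Rational(-452, 7) ≈ -64.571)
Mul(Mul(Mul(Add(-5, 7), 2), -7), F) = Mul(Mul(Mul(Add(-5, 7), 2), -7), Rational(-452, 7)) = Mul(Mul(Mul(2, 2), -7), Rational(-452, 7)) = Mul(Mul(4, -7), Rational(-452, 7)) = Mul(-28, Rational(-452, 7)) = 1808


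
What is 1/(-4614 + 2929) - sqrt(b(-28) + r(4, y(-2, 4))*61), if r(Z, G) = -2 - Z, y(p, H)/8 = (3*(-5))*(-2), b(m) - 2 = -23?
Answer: -1/1685 - 3*I*sqrt(43) ≈ -0.00059347 - 19.672*I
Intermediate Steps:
b(m) = -21 (b(m) = 2 - 23 = -21)
y(p, H) = 240 (y(p, H) = 8*((3*(-5))*(-2)) = 8*(-15*(-2)) = 8*30 = 240)
1/(-4614 + 2929) - sqrt(b(-28) + r(4, y(-2, 4))*61) = 1/(-4614 + 2929) - sqrt(-21 + (-2 - 1*4)*61) = 1/(-1685) - sqrt(-21 + (-2 - 4)*61) = -1/1685 - sqrt(-21 - 6*61) = -1/1685 - sqrt(-21 - 366) = -1/1685 - sqrt(-387) = -1/1685 - 3*I*sqrt(43)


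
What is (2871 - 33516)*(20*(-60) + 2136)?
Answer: -28683720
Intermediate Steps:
(2871 - 33516)*(20*(-60) + 2136) = -30645*(-1200 + 2136) = -30645*936 = -28683720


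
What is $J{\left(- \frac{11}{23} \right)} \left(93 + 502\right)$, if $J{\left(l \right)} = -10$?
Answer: $-5950$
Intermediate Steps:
$J{\left(- \frac{11}{23} \right)} \left(93 + 502\right) = - 10 \left(93 + 502\right) = \left(-10\right) 595 = -5950$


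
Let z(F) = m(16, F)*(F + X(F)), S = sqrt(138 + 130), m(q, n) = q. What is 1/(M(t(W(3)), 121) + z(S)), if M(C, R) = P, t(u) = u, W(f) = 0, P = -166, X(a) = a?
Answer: 83/123438 + 16*sqrt(67)/61719 ≈ 0.0027944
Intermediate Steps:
M(C, R) = -166
S = 2*sqrt(67) (S = sqrt(268) = 2*sqrt(67) ≈ 16.371)
z(F) = 32*F (z(F) = 16*(F + F) = 16*(2*F) = 32*F)
1/(M(t(W(3)), 121) + z(S)) = 1/(-166 + 32*(2*sqrt(67))) = 1/(-166 + 64*sqrt(67))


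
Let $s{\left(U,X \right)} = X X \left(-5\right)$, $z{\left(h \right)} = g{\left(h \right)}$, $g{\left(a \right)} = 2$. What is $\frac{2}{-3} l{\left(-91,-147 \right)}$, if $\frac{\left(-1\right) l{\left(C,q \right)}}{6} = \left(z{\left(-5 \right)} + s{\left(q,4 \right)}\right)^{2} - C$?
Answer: $24700$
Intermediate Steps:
$z{\left(h \right)} = 2$
$s{\left(U,X \right)} = - 5 X^{2}$ ($s{\left(U,X \right)} = X^{2} \left(-5\right) = - 5 X^{2}$)
$l{\left(C,q \right)} = -36504 + 6 C$ ($l{\left(C,q \right)} = - 6 \left(\left(2 - 5 \cdot 4^{2}\right)^{2} - C\right) = - 6 \left(\left(2 - 80\right)^{2} - C\right) = - 6 \left(\left(-78\right)^{2} - C\right) = - 6 \left(6084 - C\right) = -36504 + 6 C$)
$\frac{2}{-3} l{\left(-91,-147 \right)} = \frac{2}{-3} \left(-36504 + 6 \left(-91\right)\right) = 2 \left(- \frac{1}{3}\right) \left(-36504 - 546\right) = \left(- \frac{2}{3}\right) \left(-37050\right) = 24700$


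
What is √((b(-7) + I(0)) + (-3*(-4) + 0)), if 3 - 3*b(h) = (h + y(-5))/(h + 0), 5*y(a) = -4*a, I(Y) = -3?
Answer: √483/7 ≈ 3.1396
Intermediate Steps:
y(a) = -4*a/5 (y(a) = (-4*a)/5 = -4*a/5)
b(h) = 1 - (4 + h)/(3*h) (b(h) = 1 - (h - ⅘*(-5))/(3*(h + 0)) = 1 - (h + 4)/(3*h) = 1 - (4 + h)/(3*h))
√((b(-7) + I(0)) + (-3*(-4) + 0)) = √(((⅔)*(-2 - 7)/(-7) - 3) + (-3*(-4) + 0)) = √(((⅔)*(-⅐)*(-9) - 3) + (12 + 0)) = √((6/7 - 3) + 12) = √(-15/7 + 12) = √(69/7) = √483/7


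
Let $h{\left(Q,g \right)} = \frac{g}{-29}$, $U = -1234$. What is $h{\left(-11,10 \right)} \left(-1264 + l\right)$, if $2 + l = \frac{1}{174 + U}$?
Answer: $\frac{1341961}{3074} \approx 436.55$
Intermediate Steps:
$h{\left(Q,g \right)} = - \frac{g}{29}$ ($h{\left(Q,g \right)} = g \left(- \frac{1}{29}\right) = - \frac{g}{29}$)
$l = - \frac{2121}{1060}$ ($l = -2 + \frac{1}{174 - 1234} = -2 + \frac{1}{-1060} = -2 - \frac{1}{1060} = - \frac{2121}{1060} \approx -2.0009$)
$h{\left(-11,10 \right)} \left(-1264 + l\right) = \left(- \frac{1}{29}\right) 10 \left(-1264 - \frac{2121}{1060}\right) = \left(- \frac{10}{29}\right) \left(- \frac{1341961}{1060}\right) = \frac{1341961}{3074}$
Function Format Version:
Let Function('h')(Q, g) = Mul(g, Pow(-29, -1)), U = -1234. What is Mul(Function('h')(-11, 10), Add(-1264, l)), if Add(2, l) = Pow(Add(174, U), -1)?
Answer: Rational(1341961, 3074) ≈ 436.55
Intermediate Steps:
Function('h')(Q, g) = Mul(Rational(-1, 29), g) (Function('h')(Q, g) = Mul(g, Rational(-1, 29)) = Mul(Rational(-1, 29), g))
l = Rational(-2121, 1060) (l = Add(-2, Pow(Add(174, -1234), -1)) = Add(-2, Pow(-1060, -1)) = Add(-2, Rational(-1, 1060)) = Rational(-2121, 1060) ≈ -2.0009)
Mul(Function('h')(-11, 10), Add(-1264, l)) = Mul(Mul(Rational(-1, 29), 10), Add(-1264, Rational(-2121, 1060))) = Mul(Rational(-10, 29), Rational(-1341961, 1060)) = Rational(1341961, 3074)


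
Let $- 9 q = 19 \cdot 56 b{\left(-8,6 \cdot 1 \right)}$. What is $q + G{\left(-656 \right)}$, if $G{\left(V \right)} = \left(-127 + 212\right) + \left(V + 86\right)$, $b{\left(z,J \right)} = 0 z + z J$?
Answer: $\frac{15569}{3} \approx 5189.7$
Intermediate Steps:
$b{\left(z,J \right)} = J z$ ($b{\left(z,J \right)} = 0 + J z = J z$)
$q = \frac{17024}{3}$ ($q = - \frac{19 \cdot 56 \cdot 6 \cdot 1 \left(-8\right)}{9} = - \frac{1064 \cdot 6 \left(-8\right)}{9} = - \frac{1064 \left(-48\right)}{9} = \left(- \frac{1}{9}\right) \left(-51072\right) = \frac{17024}{3} \approx 5674.7$)
$G{\left(V \right)} = 171 + V$ ($G{\left(V \right)} = 85 + \left(86 + V\right) = 171 + V$)
$q + G{\left(-656 \right)} = \frac{17024}{3} + \left(171 - 656\right) = \frac{17024}{3} - 485 = \frac{15569}{3}$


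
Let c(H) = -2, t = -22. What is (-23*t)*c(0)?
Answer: -1012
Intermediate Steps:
(-23*t)*c(0) = -23*(-22)*(-2) = 506*(-2) = -1012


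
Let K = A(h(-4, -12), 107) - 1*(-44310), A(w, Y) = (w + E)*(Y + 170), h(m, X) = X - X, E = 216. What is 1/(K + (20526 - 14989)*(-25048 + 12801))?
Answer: -1/67707497 ≈ -1.4769e-8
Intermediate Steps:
h(m, X) = 0
A(w, Y) = (170 + Y)*(216 + w) (A(w, Y) = (w + 216)*(Y + 170) = (216 + w)*(170 + Y) = (170 + Y)*(216 + w))
K = 104142 (K = (36720 + 170*0 + 216*107 + 107*0) - 1*(-44310) = (36720 + 0 + 23112 + 0) + 44310 = 59832 + 44310 = 104142)
1/(K + (20526 - 14989)*(-25048 + 12801)) = 1/(104142 + (20526 - 14989)*(-25048 + 12801)) = 1/(104142 + 5537*(-12247)) = 1/(104142 - 67811639) = 1/(-67707497) = -1/67707497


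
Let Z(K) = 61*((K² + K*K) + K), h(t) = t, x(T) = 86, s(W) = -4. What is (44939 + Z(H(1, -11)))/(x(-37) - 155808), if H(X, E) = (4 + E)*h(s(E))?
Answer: -142295/155722 ≈ -0.91378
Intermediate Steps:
H(X, E) = -16 - 4*E (H(X, E) = (4 + E)*(-4) = -16 - 4*E)
Z(K) = 61*K + 122*K² (Z(K) = 61*((K² + K²) + K) = 61*(2*K² + K) = 61*(K + 2*K²) = 61*K + 122*K²)
(44939 + Z(H(1, -11)))/(x(-37) - 155808) = (44939 + 61*(-16 - 4*(-11))*(1 + 2*(-16 - 4*(-11))))/(86 - 155808) = (44939 + 61*(-16 + 44)*(1 + 2*(-16 + 44)))/(-155722) = (44939 + 61*28*(1 + 2*28))*(-1/155722) = (44939 + 61*28*(1 + 56))*(-1/155722) = (44939 + 61*28*57)*(-1/155722) = (44939 + 97356)*(-1/155722) = 142295*(-1/155722) = -142295/155722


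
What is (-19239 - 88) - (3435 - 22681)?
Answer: -81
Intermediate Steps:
(-19239 - 88) - (3435 - 22681) = -19327 - 1*(-19246) = -19327 + 19246 = -81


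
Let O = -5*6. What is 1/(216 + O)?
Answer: 1/186 ≈ 0.0053763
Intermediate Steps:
O = -30
1/(216 + O) = 1/(216 - 30) = 1/186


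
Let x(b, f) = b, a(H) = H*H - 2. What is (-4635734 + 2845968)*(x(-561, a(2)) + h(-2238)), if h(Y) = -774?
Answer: 2389337610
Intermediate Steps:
a(H) = -2 + H² (a(H) = H² - 2 = -2 + H²)
(-4635734 + 2845968)*(x(-561, a(2)) + h(-2238)) = (-4635734 + 2845968)*(-561 - 774) = -1789766*(-1335) = 2389337610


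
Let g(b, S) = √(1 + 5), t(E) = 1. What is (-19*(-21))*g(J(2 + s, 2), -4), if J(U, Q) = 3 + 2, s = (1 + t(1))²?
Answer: 399*√6 ≈ 977.35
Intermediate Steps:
s = 4 (s = (1 + 1)² = 2² = 4)
J(U, Q) = 5
g(b, S) = √6
(-19*(-21))*g(J(2 + s, 2), -4) = (-19*(-21))*√6 = 399*√6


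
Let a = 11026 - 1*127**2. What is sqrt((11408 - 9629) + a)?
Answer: 2*I*sqrt(831) ≈ 57.654*I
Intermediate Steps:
a = -5103 (a = 11026 - 1*16129 = 11026 - 16129 = -5103)
sqrt((11408 - 9629) + a) = sqrt((11408 - 9629) - 5103) = sqrt(1779 - 5103) = sqrt(-3324) = 2*I*sqrt(831)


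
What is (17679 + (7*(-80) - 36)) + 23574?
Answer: 40657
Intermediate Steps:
(17679 + (7*(-80) - 36)) + 23574 = (17679 + (-560 - 36)) + 23574 = (17679 - 596) + 23574 = 17083 + 23574 = 40657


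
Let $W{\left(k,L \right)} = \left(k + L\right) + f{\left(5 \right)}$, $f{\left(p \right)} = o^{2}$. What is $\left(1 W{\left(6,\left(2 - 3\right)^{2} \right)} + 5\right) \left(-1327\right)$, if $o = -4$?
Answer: $-37156$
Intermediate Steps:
$f{\left(p \right)} = 16$ ($f{\left(p \right)} = \left(-4\right)^{2} = 16$)
$W{\left(k,L \right)} = 16 + L + k$ ($W{\left(k,L \right)} = \left(k + L\right) + 16 = \left(L + k\right) + 16 = 16 + L + k$)
$\left(1 W{\left(6,\left(2 - 3\right)^{2} \right)} + 5\right) \left(-1327\right) = \left(1 \left(16 + \left(2 - 3\right)^{2} + 6\right) + 5\right) \left(-1327\right) = \left(1 \left(16 + \left(-1\right)^{2} + 6\right) + 5\right) \left(-1327\right) = \left(1 \left(16 + 1 + 6\right) + 5\right) \left(-1327\right) = \left(1 \cdot 23 + 5\right) \left(-1327\right) = \left(23 + 5\right) \left(-1327\right) = 28 \left(-1327\right) = -37156$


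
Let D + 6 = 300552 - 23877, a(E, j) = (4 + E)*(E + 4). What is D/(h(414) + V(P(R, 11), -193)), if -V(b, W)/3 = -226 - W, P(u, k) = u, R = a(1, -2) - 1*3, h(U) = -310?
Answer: -276669/211 ≈ -1311.2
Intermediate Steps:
a(E, j) = (4 + E)² (a(E, j) = (4 + E)*(4 + E) = (4 + E)²)
R = 22 (R = (4 + 1)² - 1*3 = 5² - 3 = 25 - 3 = 22)
V(b, W) = 678 + 3*W (V(b, W) = -3*(-226 - W) = 678 + 3*W)
D = 276669 (D = -6 + (300552 - 23877) = -6 + 276675 = 276669)
D/(h(414) + V(P(R, 11), -193)) = 276669/(-310 + (678 + 3*(-193))) = 276669/(-310 + (678 - 579)) = 276669/(-310 + 99) = 276669/(-211) = 276669*(-1/211) = -276669/211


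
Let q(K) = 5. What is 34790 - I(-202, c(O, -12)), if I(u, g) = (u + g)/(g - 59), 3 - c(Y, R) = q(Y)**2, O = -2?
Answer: 2817766/81 ≈ 34787.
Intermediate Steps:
c(Y, R) = -22 (c(Y, R) = 3 - 1*5**2 = 3 - 1*25 = 3 - 25 = -22)
I(u, g) = (g + u)/(-59 + g)
34790 - I(-202, c(O, -12)) = 34790 - (-22 - 202)/(-59 - 22) = 34790 - (-224)/(-81) = 34790 - (-1)*(-224)/81 = 34790 - 1*224/81 = 34790 - 224/81 = 2817766/81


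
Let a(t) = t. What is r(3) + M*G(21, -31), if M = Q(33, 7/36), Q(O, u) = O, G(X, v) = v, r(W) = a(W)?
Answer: -1020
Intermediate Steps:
r(W) = W
M = 33
r(3) + M*G(21, -31) = 3 + 33*(-31) = 3 - 1023 = -1020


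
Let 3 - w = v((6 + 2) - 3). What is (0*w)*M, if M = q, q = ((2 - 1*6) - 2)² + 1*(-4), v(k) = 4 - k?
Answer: 0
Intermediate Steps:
q = 32 (q = ((2 - 6) - 2)² - 4 = (-4 - 2)² - 4 = (-6)² - 4 = 36 - 4 = 32)
M = 32
w = 4 (w = 3 - (4 - ((6 + 2) - 3)) = 3 - (4 - (8 - 3)) = 3 - (4 - 1*5) = 3 - (4 - 5) = 3 - 1*(-1) = 3 + 1 = 4)
(0*w)*M = (0*4)*32 = 0*32 = 0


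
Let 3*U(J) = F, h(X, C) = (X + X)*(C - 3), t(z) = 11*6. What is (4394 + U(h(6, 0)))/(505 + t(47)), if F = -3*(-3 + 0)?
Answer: 4397/571 ≈ 7.7005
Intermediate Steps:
F = 9 (F = -3*(-3) = 9)
t(z) = 66
h(X, C) = 2*X*(-3 + C) (h(X, C) = (2*X)*(-3 + C) = 2*X*(-3 + C))
U(J) = 3 (U(J) = (⅓)*9 = 3)
(4394 + U(h(6, 0)))/(505 + t(47)) = (4394 + 3)/(505 + 66) = 4397/571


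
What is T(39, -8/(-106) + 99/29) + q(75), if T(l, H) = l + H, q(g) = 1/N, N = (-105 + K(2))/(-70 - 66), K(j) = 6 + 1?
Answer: 3304510/75313 ≈ 43.877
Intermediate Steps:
K(j) = 7
N = 49/68 (N = (-105 + 7)/(-70 - 66) = -98/(-136) = -98*(-1/136) = 49/68 ≈ 0.72059)
q(g) = 68/49 (q(g) = 1/(49/68) = 68/49)
T(l, H) = H + l
T(39, -8/(-106) + 99/29) + q(75) = ((-8/(-106) + 99/29) + 39) + 68/49 = ((-8*(-1/106) + 99*(1/29)) + 39) + 68/49 = ((4/53 + 99/29) + 39) + 68/49 = (5363/1537 + 39) + 68/49 = 65306/1537 + 68/49 = 3304510/75313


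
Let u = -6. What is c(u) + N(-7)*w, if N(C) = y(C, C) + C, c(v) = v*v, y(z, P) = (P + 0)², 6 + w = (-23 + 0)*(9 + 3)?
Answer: -11808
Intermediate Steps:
w = -282 (w = -6 + (-23 + 0)*(9 + 3) = -6 - 23*12 = -6 - 276 = -282)
y(z, P) = P²
c(v) = v²
N(C) = C + C² (N(C) = C² + C = C + C²)
c(u) + N(-7)*w = (-6)² - 7*(1 - 7)*(-282) = 36 - 7*(-6)*(-282) = 36 + 42*(-282) = 36 - 11844 = -11808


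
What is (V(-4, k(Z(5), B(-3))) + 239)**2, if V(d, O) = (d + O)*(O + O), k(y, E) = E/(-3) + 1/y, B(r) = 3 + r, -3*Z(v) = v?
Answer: 37368769/625 ≈ 59790.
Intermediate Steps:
Z(v) = -v/3
k(y, E) = 1/y - E/3 (k(y, E) = E*(-1/3) + 1/y = -E/3 + 1/y = 1/y - E/3)
V(d, O) = 2*O*(O + d) (V(d, O) = (O + d)*(2*O) = 2*O*(O + d))
(V(-4, k(Z(5), B(-3))) + 239)**2 = (2*(1/(-1/3*5) - (3 - 3)/3)*((1/(-1/3*5) - (3 - 3)/3) - 4) + 239)**2 = (2*(1/(-5/3) - 1/3*0)*((1/(-5/3) - 1/3*0) - 4) + 239)**2 = (2*(-3/5 + 0)*((-3/5 + 0) - 4) + 239)**2 = (2*(-3/5)*(-3/5 - 4) + 239)**2 = (2*(-3/5)*(-23/5) + 239)**2 = (138/25 + 239)**2 = (6113/25)**2 = 37368769/625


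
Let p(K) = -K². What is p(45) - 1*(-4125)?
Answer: 2100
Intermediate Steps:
p(K) = -K²
p(45) - 1*(-4125) = -1*45² - 1*(-4125) = -1*2025 + 4125 = -2025 + 4125 = 2100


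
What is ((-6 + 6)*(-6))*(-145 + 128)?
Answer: 0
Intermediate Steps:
((-6 + 6)*(-6))*(-145 + 128) = (0*(-6))*(-17) = 0*(-17) = 0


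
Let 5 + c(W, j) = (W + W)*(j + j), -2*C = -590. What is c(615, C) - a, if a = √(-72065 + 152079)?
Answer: 725695 - √80014 ≈ 7.2541e+5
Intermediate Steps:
C = 295 (C = -½*(-590) = 295)
c(W, j) = -5 + 4*W*j (c(W, j) = -5 + (W + W)*(j + j) = -5 + (2*W)*(2*j) = -5 + 4*W*j)
a = √80014 ≈ 282.87
c(615, C) - a = (-5 + 4*615*295) - √80014 = (-5 + 725700) - √80014 = 725695 - √80014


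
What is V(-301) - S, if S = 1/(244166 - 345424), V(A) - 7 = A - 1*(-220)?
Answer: -7493091/101258 ≈ -74.000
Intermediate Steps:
V(A) = 227 + A (V(A) = 7 + (A - 1*(-220)) = 7 + (A + 220) = 7 + (220 + A) = 227 + A)
S = -1/101258 (S = 1/(-101258) = -1/101258 ≈ -9.8758e-6)
V(-301) - S = (227 - 301) - 1*(-1/101258) = -74 + 1/101258 = -7493091/101258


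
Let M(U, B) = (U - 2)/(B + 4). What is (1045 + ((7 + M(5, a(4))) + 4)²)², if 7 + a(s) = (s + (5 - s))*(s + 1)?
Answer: 320135298025/234256 ≈ 1.3666e+6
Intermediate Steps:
a(s) = -2 + 5*s (a(s) = -7 + (s + (5 - s))*(s + 1) = -7 + 5*(1 + s) = -7 + (5 + 5*s) = -2 + 5*s)
M(U, B) = (-2 + U)/(4 + B)
(1045 + ((7 + M(5, a(4))) + 4)²)² = (1045 + ((7 + (-2 + 5)/(4 + (-2 + 5*4))) + 4)²)² = (1045 + ((7 + 3/(4 + (-2 + 20))) + 4)²)² = (1045 + ((7 + 3/(4 + 18)) + 4)²)² = (1045 + ((7 + 3/22) + 4)²)² = (1045 + (157/22 + 4)²)² = (1045 + (245/22)²)² = (1045 + 60025/484)² = (565805/484)² = 320135298025/234256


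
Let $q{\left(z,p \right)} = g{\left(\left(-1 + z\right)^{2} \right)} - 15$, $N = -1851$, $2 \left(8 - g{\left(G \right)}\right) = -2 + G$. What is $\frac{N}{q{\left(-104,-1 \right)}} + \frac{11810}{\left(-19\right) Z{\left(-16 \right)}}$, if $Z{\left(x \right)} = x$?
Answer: $\frac{21912063}{559208} \approx 39.184$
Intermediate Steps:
$g{\left(G \right)} = 9 - \frac{G}{2}$ ($g{\left(G \right)} = 8 - \frac{-2 + G}{2} = 8 - \left(-1 + \frac{G}{2}\right) = 9 - \frac{G}{2}$)
$q{\left(z,p \right)} = -6 - \frac{\left(-1 + z\right)^{2}}{2}$ ($q{\left(z,p \right)} = \left(9 - \frac{\left(-1 + z\right)^{2}}{2}\right) - 15 = -6 - \frac{\left(-1 + z\right)^{2}}{2}$)
$\frac{N}{q{\left(-104,-1 \right)}} + \frac{11810}{\left(-19\right) Z{\left(-16 \right)}} = - \frac{1851}{-6 - \frac{\left(-1 - 104\right)^{2}}{2}} + \frac{11810}{\left(-19\right) \left(-16\right)} = - \frac{1851}{-6 - \frac{\left(-105\right)^{2}}{2}} + \frac{11810}{304} = - \frac{1851}{-6 - \frac{11025}{2}} + 11810 \cdot \frac{1}{304} = - \frac{1851}{-6 - \frac{11025}{2}} + \frac{5905}{152} = - \frac{1851}{- \frac{11037}{2}} + \frac{5905}{152} = \left(-1851\right) \left(- \frac{2}{11037}\right) + \frac{5905}{152} = \frac{1234}{3679} + \frac{5905}{152} = \frac{21912063}{559208}$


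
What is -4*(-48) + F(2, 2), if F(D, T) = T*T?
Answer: 196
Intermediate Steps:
F(D, T) = T²
-4*(-48) + F(2, 2) = -4*(-48) + 2² = 192 + 4 = 196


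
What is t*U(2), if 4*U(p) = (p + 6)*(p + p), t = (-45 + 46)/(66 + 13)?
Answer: 8/79 ≈ 0.10127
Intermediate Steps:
t = 1/79 ≈ 0.012658
U(p) = p*(6 + p)/2 (U(p) = ((p + 6)*(p + p))/4 = ((6 + p)*(2*p))/4 = (2*p*(6 + p))/4 = p*(6 + p)/2)
t*U(2) = ((½)*2*(6 + 2))/79 = ((½)*2*8)/79 = (1/79)*8 = 8/79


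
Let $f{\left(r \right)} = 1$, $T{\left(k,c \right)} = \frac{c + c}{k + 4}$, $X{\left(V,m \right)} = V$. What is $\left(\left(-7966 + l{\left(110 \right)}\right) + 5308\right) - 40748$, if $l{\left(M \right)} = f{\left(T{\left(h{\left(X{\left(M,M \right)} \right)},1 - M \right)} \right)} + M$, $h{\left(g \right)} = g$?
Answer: $-43295$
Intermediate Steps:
$T{\left(k,c \right)} = \frac{2 c}{4 + k}$
$l{\left(M \right)} = 1 + M$
$\left(\left(-7966 + l{\left(110 \right)}\right) + 5308\right) - 40748 = \left(\left(-7966 + \left(1 + 110\right)\right) + 5308\right) - 40748 = \left(\left(-7966 + 111\right) + 5308\right) - 40748 = \left(-7855 + 5308\right) - 40748 = -2547 - 40748 = -43295$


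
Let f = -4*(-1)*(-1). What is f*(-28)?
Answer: 112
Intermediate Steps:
f = -4 (f = 4*(-1) = -4)
f*(-28) = -4*(-28) = 112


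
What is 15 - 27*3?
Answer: -66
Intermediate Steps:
15 - 27*3 = 15 - 81 = -66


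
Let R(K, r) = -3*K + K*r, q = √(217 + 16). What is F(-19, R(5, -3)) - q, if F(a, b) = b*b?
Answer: 900 - √233 ≈ 884.74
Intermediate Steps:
q = √233 ≈ 15.264
F(a, b) = b²
F(-19, R(5, -3)) - q = (5*(-3 - 3))² - √233 = (5*(-6))² - √233 = (-30)² - √233 = 900 - √233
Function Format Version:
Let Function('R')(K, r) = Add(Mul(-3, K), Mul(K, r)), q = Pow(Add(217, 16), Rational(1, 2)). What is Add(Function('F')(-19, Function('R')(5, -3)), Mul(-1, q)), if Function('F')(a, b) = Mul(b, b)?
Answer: Add(900, Mul(-1, Pow(233, Rational(1, 2)))) ≈ 884.74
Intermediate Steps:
q = Pow(233, Rational(1, 2)) ≈ 15.264
Function('F')(a, b) = Pow(b, 2)
Add(Function('F')(-19, Function('R')(5, -3)), Mul(-1, q)) = Add(Pow(Mul(5, Add(-3, -3)), 2), Mul(-1, Pow(233, Rational(1, 2)))) = Add(Pow(Mul(5, -6), 2), Mul(-1, Pow(233, Rational(1, 2)))) = Add(Pow(-30, 2), Mul(-1, Pow(233, Rational(1, 2)))) = Add(900, Mul(-1, Pow(233, Rational(1, 2))))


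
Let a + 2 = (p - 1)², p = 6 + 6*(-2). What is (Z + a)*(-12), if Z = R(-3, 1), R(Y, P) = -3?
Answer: -528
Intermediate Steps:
Z = -3
p = -6 (p = 6 - 12 = -6)
a = 47 (a = -2 + (-6 - 1)² = -2 + (-7)² = -2 + 49 = 47)
(Z + a)*(-12) = (-3 + 47)*(-12) = 44*(-12) = -528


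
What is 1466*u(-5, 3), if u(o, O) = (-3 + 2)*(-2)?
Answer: 2932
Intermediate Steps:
u(o, O) = 2 (u(o, O) = -1*(-2) = 2)
1466*u(-5, 3) = 1466*2 = 2932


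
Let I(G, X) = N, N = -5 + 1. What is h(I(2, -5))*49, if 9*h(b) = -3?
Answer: -49/3 ≈ -16.333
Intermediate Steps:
N = -4
I(G, X) = -4
h(b) = -⅓ (h(b) = (⅑)*(-3) = -⅓)
h(I(2, -5))*49 = -⅓*49 = -49/3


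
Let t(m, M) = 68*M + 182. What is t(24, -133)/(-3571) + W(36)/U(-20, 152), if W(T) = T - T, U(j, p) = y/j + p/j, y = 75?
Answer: 8862/3571 ≈ 2.4817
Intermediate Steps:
U(j, p) = 75/j + p/j
t(m, M) = 182 + 68*M
W(T) = 0
t(24, -133)/(-3571) + W(36)/U(-20, 152) = (182 + 68*(-133))/(-3571) + 0/(((75 + 152)/(-20))) = (182 - 9044)*(-1/3571) + 0/((-1/20*227)) = -8862*(-1/3571) + 0/(-227/20) = 8862/3571 + 0*(-20/227) = 8862/3571 + 0 = 8862/3571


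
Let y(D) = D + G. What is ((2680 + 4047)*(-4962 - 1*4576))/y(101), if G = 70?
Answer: -3376954/9 ≈ -3.7522e+5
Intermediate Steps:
y(D) = 70 + D (y(D) = D + 70 = 70 + D)
((2680 + 4047)*(-4962 - 1*4576))/y(101) = ((2680 + 4047)*(-4962 - 1*4576))/(70 + 101) = (6727*(-4962 - 4576))/171 = (6727*(-9538))*(1/171) = -64162126*1/171 = -3376954/9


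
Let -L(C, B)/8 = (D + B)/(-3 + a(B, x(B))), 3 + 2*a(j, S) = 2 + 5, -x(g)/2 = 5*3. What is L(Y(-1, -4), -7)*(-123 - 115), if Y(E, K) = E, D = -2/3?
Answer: 43792/3 ≈ 14597.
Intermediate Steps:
D = -⅔ (D = -2*⅓ = -⅔ ≈ -0.66667)
x(g) = -30 (x(g) = -10*3 = -2*15 = -30)
a(j, S) = 2 (a(j, S) = -3/2 + (2 + 5)/2 = -3/2 + (½)*7 = -3/2 + 7/2 = 2)
L(C, B) = -16/3 + 8*B (L(C, B) = -8*(-⅔ + B)/(-3 + 2) = -8*(-⅔ + B)/(-1) = -8*(-⅔ + B)*(-1) = -8*(⅔ - B) = -16/3 + 8*B)
L(Y(-1, -4), -7)*(-123 - 115) = (-16/3 + 8*(-7))*(-123 - 115) = (-16/3 - 56)*(-238) = -184/3*(-238) = 43792/3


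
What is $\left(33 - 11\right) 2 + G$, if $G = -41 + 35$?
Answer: $38$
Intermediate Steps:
$G = -6$
$\left(33 - 11\right) 2 + G = \left(33 - 11\right) 2 - 6 = 22 \cdot 2 - 6 = 44 - 6 = 38$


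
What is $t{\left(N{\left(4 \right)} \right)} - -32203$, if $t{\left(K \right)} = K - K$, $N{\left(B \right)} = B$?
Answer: $32203$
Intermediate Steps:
$t{\left(K \right)} = 0$
$t{\left(N{\left(4 \right)} \right)} - -32203 = 0 - -32203 = 0 + 32203 = 32203$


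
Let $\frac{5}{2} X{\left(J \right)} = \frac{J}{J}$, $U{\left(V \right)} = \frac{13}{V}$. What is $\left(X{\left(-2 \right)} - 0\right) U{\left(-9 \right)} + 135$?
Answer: $\frac{6049}{45} \approx 134.42$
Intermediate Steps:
$X{\left(J \right)} = \frac{2}{5}$ ($X{\left(J \right)} = \frac{2 \frac{J}{J}}{5} = \frac{2}{5} \cdot 1 = \frac{2}{5}$)
$\left(X{\left(-2 \right)} - 0\right) U{\left(-9 \right)} + 135 = \left(\frac{2}{5} - 0\right) \frac{13}{-9} + 135 = \left(\frac{2}{5} + 0\right) 13 \left(- \frac{1}{9}\right) + 135 = \frac{2}{5} \left(- \frac{13}{9}\right) + 135 = - \frac{26}{45} + 135 = \frac{6049}{45}$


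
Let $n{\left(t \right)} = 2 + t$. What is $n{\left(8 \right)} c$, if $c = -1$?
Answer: $-10$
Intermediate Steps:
$n{\left(8 \right)} c = \left(2 + 8\right) \left(-1\right) = 10 \left(-1\right) = -10$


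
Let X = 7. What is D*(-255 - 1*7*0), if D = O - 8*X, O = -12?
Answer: 17340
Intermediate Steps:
D = -68 (D = -12 - 8*7 = -12 - 56 = -68)
D*(-255 - 1*7*0) = -68*(-255 - 1*7*0) = -68*(-255 - 7*0) = -68*(-255 + 0) = -68*(-255) = 17340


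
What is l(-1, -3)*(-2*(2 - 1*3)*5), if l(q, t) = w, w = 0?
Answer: 0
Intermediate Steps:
l(q, t) = 0
l(-1, -3)*(-2*(2 - 1*3)*5) = 0*(-2*(2 - 1*3)*5) = 0*(-2*(2 - 3)*5) = 0*(-2*(-1)*5) = 0*(2*5) = 0*10 = 0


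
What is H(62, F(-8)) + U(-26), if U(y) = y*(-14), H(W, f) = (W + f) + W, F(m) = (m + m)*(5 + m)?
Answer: 536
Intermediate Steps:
F(m) = 2*m*(5 + m) (F(m) = (2*m)*(5 + m) = 2*m*(5 + m))
H(W, f) = f + 2*W
U(y) = -14*y
H(62, F(-8)) + U(-26) = (2*(-8)*(5 - 8) + 2*62) - 14*(-26) = (2*(-8)*(-3) + 124) + 364 = (48 + 124) + 364 = 172 + 364 = 536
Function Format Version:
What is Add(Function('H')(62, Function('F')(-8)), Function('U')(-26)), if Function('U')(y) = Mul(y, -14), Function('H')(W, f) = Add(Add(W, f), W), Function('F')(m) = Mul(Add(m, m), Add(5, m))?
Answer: 536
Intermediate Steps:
Function('F')(m) = Mul(2, m, Add(5, m)) (Function('F')(m) = Mul(Mul(2, m), Add(5, m)) = Mul(2, m, Add(5, m)))
Function('H')(W, f) = Add(f, Mul(2, W))
Function('U')(y) = Mul(-14, y)
Add(Function('H')(62, Function('F')(-8)), Function('U')(-26)) = Add(Add(Mul(2, -8, Add(5, -8)), Mul(2, 62)), Mul(-14, -26)) = Add(Add(Mul(2, -8, -3), 124), 364) = Add(Add(48, 124), 364) = Add(172, 364) = 536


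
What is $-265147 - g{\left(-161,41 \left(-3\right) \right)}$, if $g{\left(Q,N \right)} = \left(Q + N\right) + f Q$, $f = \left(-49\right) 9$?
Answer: $-335864$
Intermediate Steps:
$f = -441$
$g{\left(Q,N \right)} = N - 440 Q$ ($g{\left(Q,N \right)} = \left(Q + N\right) - 441 Q = \left(N + Q\right) - 441 Q = N - 440 Q$)
$-265147 - g{\left(-161,41 \left(-3\right) \right)} = -265147 - \left(41 \left(-3\right) - -70840\right) = -265147 - \left(-123 + 70840\right) = -265147 - 70717 = -335864$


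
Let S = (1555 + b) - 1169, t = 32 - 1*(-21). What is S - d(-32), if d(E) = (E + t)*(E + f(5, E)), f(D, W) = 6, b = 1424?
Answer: 2356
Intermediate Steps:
t = 53 (t = 32 + 21 = 53)
d(E) = (6 + E)*(53 + E) (d(E) = (E + 53)*(E + 6) = (53 + E)*(6 + E) = (6 + E)*(53 + E))
S = 1810 (S = (1555 + 1424) - 1169 = 2979 - 1169 = 1810)
S - d(-32) = 1810 - (318 + (-32)**2 + 59*(-32)) = 1810 - (318 + 1024 - 1888) = 1810 - 1*(-546) = 1810 + 546 = 2356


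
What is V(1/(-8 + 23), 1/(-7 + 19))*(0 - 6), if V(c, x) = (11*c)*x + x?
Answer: -13/15 ≈ -0.86667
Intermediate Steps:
V(c, x) = x + 11*c*x (V(c, x) = 11*c*x + x = x + 11*c*x)
V(1/(-8 + 23), 1/(-7 + 19))*(0 - 6) = ((1 + 11/(-8 + 23))/(-7 + 19))*(0 - 6) = ((1 + 11/15)/12)*(-6) = ((1/12)*(26/15))*(-6) = (13/90)*(-6) = -13/15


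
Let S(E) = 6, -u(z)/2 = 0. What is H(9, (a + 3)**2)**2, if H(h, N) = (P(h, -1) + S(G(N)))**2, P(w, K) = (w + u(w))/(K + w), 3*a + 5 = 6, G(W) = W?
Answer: 10556001/4096 ≈ 2577.1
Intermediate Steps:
u(z) = 0 (u(z) = -2*0 = 0)
a = 1/3 (a = -5/3 + (1/3)*6 = -5/3 + 2 = 1/3 ≈ 0.33333)
P(w, K) = w/(K + w) (P(w, K) = (w + 0)/(K + w) = w/(K + w))
H(h, N) = (6 + h/(-1 + h))**2 (H(h, N) = (h/(-1 + h) + 6)**2 = (6 + h/(-1 + h))**2)
H(9, (a + 3)**2)**2 = ((-6 + 7*9)**2/(-1 + 9)**2)**2 = ((-6 + 63)**2/8**2)**2 = ((1/64)*57**2)**2 = ((1/64)*3249)**2 = (3249/64)**2 = 10556001/4096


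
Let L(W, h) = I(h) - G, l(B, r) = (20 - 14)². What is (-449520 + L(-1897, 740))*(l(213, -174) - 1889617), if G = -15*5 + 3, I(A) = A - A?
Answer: 849268401288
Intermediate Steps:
I(A) = 0
l(B, r) = 36 (l(B, r) = 6² = 36)
G = -72 (G = -75 + 3 = -72)
L(W, h) = 72 (L(W, h) = 0 - 1*(-72) = 0 + 72 = 72)
(-449520 + L(-1897, 740))*(l(213, -174) - 1889617) = (-449520 + 72)*(36 - 1889617) = -449448*(-1889581) = 849268401288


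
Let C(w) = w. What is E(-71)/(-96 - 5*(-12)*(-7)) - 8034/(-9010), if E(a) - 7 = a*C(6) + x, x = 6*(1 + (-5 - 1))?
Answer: 4095517/2324580 ≈ 1.7618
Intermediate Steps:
x = -30 (x = 6*(1 - 6) = 6*(-5) = -30)
E(a) = -23 + 6*a (E(a) = 7 + (a*6 - 30) = 7 + (6*a - 30) = 7 + (-30 + 6*a) = -23 + 6*a)
E(-71)/(-96 - 5*(-12)*(-7)) - 8034/(-9010) = (-23 + 6*(-71))/(-96 - 5*(-12)*(-7)) - 8034/(-9010) = (-23 - 426)/(-96 + 60*(-7)) - 8034*(-1/9010) = -449/(-96 - 420) + 4017/4505 = -449/(-516) + 4017/4505 = -449*(-1/516) + 4017/4505 = 449/516 + 4017/4505 = 4095517/2324580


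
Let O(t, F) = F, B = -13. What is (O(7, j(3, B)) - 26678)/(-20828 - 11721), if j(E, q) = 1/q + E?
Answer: 346776/423137 ≈ 0.81954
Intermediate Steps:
j(E, q) = E + 1/q
(O(7, j(3, B)) - 26678)/(-20828 - 11721) = ((3 + 1/(-13)) - 26678)/(-20828 - 11721) = ((3 - 1/13) - 26678)/(-32549) = (38/13 - 26678)*(-1/32549) = -346776/13*(-1/32549) = 346776/423137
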